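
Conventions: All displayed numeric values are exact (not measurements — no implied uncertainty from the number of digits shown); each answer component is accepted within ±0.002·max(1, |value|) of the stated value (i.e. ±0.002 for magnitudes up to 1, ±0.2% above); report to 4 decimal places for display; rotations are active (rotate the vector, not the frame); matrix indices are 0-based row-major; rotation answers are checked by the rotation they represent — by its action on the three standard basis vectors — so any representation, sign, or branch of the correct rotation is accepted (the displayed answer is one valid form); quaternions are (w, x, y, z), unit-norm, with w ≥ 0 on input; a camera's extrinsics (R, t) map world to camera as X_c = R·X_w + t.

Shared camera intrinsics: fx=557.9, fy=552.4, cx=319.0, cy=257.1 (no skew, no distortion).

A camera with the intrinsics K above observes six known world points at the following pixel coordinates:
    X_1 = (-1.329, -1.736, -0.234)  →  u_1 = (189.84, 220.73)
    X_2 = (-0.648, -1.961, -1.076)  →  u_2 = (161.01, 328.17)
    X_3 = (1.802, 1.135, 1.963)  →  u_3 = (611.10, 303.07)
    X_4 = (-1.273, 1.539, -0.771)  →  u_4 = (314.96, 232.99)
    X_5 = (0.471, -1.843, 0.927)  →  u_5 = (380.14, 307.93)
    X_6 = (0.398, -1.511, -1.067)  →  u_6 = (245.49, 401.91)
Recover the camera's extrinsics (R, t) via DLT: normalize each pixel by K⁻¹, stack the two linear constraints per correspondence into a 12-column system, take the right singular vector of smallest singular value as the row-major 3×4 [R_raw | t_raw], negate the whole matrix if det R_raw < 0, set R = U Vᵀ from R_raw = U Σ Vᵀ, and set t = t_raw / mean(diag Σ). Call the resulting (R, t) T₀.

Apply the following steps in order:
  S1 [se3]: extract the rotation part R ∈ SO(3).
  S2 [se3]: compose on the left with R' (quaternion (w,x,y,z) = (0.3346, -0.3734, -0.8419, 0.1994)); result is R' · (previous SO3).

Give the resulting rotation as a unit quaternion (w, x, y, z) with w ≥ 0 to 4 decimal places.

rotation (quat) = (0.7741, -0.1705, -0.0703, 0.6055)

source (pnp_recover): camera pose = R=[0.5648 0.4684 0.6794; 0.8013 -0.1143 -0.5873; -0.1974 0.8761 -0.4399], t=(0.4600, 0.3700, 6.6098)
after S1 (rot_of_se3): [0.5648 0.4684 0.6794; 0.8013 -0.1143 -0.5873; -0.1974 0.8761 -0.4399]
after S2 (compose_so3): [0.2567 -0.9136 -0.3154; 0.9615 0.2085 0.1789; -0.0977 -0.3491 0.9320]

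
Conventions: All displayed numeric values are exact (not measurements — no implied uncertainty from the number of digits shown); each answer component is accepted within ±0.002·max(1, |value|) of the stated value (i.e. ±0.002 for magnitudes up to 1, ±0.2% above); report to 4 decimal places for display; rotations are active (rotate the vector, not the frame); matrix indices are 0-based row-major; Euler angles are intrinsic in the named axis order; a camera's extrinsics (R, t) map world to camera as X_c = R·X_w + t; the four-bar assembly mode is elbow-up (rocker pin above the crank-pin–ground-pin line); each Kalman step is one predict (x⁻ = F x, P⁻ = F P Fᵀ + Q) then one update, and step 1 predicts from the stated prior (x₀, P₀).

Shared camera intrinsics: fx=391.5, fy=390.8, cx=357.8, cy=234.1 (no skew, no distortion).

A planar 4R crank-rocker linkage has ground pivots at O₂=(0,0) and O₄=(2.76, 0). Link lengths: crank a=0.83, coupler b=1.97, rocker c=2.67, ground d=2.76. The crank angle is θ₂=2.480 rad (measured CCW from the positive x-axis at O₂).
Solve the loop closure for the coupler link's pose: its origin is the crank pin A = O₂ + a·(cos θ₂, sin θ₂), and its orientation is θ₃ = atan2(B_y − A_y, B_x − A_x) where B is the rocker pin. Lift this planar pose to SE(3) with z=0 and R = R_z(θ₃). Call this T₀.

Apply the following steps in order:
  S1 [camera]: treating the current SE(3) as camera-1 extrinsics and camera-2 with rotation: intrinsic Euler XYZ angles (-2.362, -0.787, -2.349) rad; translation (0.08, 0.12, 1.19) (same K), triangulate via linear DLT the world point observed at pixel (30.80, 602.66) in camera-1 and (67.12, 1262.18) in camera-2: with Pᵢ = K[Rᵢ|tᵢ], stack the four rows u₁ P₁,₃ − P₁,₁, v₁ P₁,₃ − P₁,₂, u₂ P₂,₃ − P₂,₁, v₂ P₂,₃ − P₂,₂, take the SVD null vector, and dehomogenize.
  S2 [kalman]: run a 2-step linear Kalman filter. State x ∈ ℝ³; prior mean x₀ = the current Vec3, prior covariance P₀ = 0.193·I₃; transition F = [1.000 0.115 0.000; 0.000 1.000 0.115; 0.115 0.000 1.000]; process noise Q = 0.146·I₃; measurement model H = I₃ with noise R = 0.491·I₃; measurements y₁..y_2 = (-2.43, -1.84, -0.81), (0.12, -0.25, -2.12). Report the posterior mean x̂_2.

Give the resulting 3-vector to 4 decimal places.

source (fourbar_fk): coupler pose = R=[0.7444 -0.6678 0.0000; 0.6678 0.7444 0.0000; 0.0000 0.0000 1.0000], t=(-0.6549, 0.5099, 0.0000)
after S1 (triangulate): (0.1593, 1.1151, 1.5336)
after S2 (kf_track): (-0.5443, -0.1418, -0.6358)

result = (-0.5443, -0.1418, -0.6358)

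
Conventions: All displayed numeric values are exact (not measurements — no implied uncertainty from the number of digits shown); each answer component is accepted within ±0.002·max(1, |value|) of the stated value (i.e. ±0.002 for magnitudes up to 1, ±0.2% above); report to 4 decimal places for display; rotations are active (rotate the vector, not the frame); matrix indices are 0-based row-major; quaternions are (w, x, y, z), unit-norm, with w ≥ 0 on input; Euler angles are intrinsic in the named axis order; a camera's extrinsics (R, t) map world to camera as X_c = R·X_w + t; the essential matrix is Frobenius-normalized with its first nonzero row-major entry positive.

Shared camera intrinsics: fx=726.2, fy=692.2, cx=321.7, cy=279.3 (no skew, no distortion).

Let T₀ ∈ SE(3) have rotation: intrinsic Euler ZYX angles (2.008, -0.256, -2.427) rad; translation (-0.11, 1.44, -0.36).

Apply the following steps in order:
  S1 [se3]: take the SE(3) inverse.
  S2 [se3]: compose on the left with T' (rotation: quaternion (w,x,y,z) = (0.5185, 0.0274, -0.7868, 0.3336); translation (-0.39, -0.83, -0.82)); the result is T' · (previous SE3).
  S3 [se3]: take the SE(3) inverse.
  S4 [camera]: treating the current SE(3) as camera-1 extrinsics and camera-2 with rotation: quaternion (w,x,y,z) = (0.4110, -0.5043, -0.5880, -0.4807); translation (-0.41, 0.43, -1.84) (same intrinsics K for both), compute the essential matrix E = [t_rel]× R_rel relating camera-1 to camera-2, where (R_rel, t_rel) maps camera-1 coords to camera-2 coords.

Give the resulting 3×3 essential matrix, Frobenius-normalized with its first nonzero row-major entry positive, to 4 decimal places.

matrix = [0.2644 -0.2461 -0.1418; -0.1972 0.5299 -0.3620; -0.3536 0.0875 0.5158]

after S1 (invert_se3): R=[-0.4096 0.8764 0.2532; 0.6141 0.4702 -0.6340; -0.6747 -0.1042 -0.7307], t=(-1.2159, -0.8377, -0.1873)
after S2 (compose_se3): R=[0.4880 -0.5037 0.7129; 0.7258 0.6879 -0.0108; -0.4849 0.5227 0.7012], t=(0.6456, -1.7446, -1.3735)
after S3 (invert_se3): R=[0.4880 0.7258 -0.4849; -0.5037 0.6879 0.5227; 0.7129 -0.0108 0.7012], t=(0.2850, 2.2431, 0.4840)
after S4 (essential): [0.2644 -0.2461 -0.1418; -0.1972 0.5299 -0.3620; -0.3536 0.0875 0.5158]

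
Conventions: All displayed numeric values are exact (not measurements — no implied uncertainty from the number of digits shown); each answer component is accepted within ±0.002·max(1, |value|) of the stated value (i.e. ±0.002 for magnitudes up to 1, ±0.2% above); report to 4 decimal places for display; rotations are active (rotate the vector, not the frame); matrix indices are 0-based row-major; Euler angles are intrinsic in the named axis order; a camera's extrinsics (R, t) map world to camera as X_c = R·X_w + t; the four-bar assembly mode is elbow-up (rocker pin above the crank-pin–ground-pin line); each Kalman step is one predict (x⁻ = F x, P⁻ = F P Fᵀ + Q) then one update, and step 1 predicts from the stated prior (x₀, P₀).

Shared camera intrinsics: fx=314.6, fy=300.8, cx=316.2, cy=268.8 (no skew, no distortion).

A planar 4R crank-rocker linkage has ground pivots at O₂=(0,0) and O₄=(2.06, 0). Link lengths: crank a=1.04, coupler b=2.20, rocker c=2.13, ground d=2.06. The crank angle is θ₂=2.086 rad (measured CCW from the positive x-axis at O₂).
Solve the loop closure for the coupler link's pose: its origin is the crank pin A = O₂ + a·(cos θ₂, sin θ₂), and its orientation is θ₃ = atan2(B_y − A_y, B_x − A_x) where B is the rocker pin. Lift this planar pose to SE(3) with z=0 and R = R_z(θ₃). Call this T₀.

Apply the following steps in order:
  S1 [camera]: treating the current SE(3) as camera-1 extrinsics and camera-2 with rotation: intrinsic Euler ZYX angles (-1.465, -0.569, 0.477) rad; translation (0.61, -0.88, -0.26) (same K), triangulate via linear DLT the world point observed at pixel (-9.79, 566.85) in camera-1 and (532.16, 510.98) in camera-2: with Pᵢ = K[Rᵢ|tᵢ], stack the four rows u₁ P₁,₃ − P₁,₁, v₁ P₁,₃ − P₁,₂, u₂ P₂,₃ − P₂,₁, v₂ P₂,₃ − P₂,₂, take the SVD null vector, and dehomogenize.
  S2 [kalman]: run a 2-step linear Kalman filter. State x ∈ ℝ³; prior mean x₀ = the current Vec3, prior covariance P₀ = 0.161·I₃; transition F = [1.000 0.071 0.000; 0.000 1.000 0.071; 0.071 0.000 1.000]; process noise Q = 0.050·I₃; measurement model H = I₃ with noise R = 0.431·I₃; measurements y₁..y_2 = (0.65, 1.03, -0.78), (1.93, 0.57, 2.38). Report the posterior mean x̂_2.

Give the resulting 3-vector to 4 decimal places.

source (fourbar_fk): coupler pose = R=[0.8621 -0.5068 0.0000; 0.5068 0.8621 0.0000; 0.0000 0.0000 1.0000], t=(-0.5124, 0.9050, 0.0000)
after S1 (triangulate): (-0.7514, 1.5503, 1.8778)
after S2 (kf_track): (0.4992, 1.2870, 1.4151)

result = (0.4992, 1.2870, 1.4151)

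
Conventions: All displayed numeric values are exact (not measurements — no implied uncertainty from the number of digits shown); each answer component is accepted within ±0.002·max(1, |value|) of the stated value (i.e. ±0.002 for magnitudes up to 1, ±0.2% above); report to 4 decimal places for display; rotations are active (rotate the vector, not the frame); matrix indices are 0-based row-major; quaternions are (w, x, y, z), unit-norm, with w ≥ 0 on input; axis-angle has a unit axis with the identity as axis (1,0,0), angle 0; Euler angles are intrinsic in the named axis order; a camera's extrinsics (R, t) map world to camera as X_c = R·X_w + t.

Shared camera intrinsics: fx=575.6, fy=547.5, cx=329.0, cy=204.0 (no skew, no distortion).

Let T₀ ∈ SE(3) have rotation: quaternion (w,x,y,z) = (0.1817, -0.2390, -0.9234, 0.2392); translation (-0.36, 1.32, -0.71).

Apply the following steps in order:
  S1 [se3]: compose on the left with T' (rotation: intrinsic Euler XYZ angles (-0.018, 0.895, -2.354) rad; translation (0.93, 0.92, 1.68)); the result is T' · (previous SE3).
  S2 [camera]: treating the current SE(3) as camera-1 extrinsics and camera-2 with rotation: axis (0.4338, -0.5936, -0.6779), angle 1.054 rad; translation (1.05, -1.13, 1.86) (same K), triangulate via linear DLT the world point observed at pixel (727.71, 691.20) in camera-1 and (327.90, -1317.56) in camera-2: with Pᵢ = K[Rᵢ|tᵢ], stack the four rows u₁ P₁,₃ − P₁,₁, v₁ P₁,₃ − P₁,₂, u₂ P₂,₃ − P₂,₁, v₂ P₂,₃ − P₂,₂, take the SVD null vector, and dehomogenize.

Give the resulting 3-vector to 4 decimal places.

result = (-0.5513, -1.6541, -0.0496)

after S1 (compose_se3): R=[0.7686 -0.2269 -0.5982; 0.1972 -0.8054 0.5590; -0.6086 -0.5476 -0.5742], t=(1.1201, 0.2192, 0.3203)
after S2 (triangulate): (-0.5513, -1.6541, -0.0496)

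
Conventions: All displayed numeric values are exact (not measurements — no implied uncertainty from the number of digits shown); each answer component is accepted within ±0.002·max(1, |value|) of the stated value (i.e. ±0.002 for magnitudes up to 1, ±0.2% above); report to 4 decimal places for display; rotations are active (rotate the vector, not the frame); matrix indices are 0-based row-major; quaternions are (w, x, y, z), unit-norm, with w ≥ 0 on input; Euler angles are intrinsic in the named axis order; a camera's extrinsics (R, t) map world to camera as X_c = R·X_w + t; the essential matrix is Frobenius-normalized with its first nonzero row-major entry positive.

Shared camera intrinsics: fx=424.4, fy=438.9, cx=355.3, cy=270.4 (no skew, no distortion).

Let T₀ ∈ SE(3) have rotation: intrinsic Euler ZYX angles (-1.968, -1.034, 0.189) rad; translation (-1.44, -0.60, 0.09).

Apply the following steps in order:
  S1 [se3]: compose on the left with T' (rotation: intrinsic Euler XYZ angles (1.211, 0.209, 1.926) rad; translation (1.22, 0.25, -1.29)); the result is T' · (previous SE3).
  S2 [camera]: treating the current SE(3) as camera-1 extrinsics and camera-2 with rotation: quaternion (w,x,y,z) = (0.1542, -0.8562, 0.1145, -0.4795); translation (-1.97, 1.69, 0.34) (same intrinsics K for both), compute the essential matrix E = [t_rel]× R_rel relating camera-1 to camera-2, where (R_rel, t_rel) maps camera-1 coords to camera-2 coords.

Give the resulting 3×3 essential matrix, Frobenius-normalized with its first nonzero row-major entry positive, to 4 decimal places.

matrix = [0.1777 0.0510 0.6215; -0.4373 -0.5312 0.1627; -0.0684 -0.0114 -0.2737]

after S1 (compose_se3): R=[0.6781 -0.0975 -0.7285; -0.6952 0.2366 -0.6788; 0.2386 0.9667 0.0927], t=(2.2789, -0.0278, -2.4050)
after S2 (essential): [0.1777 0.0510 0.6215; -0.4373 -0.5312 0.1627; -0.0684 -0.0114 -0.2737]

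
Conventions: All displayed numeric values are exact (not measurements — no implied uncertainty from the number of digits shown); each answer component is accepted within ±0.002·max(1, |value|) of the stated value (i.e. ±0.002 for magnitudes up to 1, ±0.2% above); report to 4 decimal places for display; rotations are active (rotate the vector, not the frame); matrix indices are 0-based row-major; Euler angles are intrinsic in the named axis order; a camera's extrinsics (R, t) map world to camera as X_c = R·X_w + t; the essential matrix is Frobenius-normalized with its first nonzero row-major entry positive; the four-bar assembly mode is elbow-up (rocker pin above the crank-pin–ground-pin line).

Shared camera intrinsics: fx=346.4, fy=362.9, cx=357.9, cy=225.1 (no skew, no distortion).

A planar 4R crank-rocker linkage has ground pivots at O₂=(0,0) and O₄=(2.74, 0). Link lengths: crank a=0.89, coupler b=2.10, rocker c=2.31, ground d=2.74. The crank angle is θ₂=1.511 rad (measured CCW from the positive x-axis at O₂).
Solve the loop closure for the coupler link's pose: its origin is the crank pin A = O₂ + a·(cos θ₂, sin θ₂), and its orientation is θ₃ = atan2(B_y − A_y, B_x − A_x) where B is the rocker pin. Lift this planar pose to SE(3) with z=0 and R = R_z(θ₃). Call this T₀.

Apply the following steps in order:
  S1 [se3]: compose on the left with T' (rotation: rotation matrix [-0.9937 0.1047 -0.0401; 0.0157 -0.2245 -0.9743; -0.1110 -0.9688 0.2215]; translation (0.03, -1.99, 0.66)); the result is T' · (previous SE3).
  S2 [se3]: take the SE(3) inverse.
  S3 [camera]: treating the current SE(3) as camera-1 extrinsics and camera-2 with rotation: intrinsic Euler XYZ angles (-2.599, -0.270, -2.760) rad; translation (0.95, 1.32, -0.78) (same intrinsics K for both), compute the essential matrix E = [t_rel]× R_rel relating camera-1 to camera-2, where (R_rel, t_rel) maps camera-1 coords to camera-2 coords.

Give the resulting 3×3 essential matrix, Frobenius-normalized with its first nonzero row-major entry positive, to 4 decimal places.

source (fourbar_fk): coupler pose = R=[0.8179 -0.5754 0.0000; 0.5754 0.8179 0.0000; 0.0000 0.0000 1.0000], t=(0.0532, 0.8884, 0.0000)
after S1 (compose_se3): R=[-0.7525 0.6574 -0.0401; -0.1164 -0.1927 -0.9743; -0.6483 -0.7285 0.2215], t=(0.0702, -2.1886, -0.2066)
after S2 (invert_se3): R=[-0.7525 -0.1164 -0.6483; 0.6574 -0.1927 -0.7285; -0.0401 -0.9743 0.2215], t=(-0.3359, -0.6183, -2.0839)
after S3 (essential): [0.4165 0.4785 0.3044; 0.5328 -0.2436 -0.2819; -0.1840 0.1568 0.1544]

matrix = [0.4165 0.4785 0.3044; 0.5328 -0.2436 -0.2819; -0.1840 0.1568 0.1544]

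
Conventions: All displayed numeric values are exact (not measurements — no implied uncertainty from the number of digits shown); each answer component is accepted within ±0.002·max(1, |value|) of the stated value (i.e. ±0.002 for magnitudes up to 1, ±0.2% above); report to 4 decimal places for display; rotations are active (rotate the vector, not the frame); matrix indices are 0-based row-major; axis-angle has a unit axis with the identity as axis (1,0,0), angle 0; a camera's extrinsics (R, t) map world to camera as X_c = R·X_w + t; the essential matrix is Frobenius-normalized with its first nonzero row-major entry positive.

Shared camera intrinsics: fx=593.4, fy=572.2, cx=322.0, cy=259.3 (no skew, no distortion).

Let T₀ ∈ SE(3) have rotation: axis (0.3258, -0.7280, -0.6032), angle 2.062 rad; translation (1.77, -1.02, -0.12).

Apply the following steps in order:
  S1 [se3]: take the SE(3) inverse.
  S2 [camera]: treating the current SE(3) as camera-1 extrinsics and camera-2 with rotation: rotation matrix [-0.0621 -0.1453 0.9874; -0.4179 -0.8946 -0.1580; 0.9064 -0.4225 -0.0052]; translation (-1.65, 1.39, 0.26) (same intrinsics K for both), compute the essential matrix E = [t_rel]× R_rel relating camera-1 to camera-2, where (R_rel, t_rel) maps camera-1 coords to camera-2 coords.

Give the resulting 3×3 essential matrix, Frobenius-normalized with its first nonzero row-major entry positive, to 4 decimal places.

matrix = [0.3988 -0.2577 0.3682; -0.2768 -0.4397 0.3374; 0.4913 0.1088 0.0450]

after S1 (invert_se3): R=[-0.3155 -0.8810 0.3527; 0.1828 0.3083 0.9336; -0.9312 0.3590 0.0638], t=(-0.2979, 0.1029, 2.0220)
after S2 (essential): [0.3988 -0.2577 0.3682; -0.2768 -0.4397 0.3374; 0.4913 0.1088 0.0450]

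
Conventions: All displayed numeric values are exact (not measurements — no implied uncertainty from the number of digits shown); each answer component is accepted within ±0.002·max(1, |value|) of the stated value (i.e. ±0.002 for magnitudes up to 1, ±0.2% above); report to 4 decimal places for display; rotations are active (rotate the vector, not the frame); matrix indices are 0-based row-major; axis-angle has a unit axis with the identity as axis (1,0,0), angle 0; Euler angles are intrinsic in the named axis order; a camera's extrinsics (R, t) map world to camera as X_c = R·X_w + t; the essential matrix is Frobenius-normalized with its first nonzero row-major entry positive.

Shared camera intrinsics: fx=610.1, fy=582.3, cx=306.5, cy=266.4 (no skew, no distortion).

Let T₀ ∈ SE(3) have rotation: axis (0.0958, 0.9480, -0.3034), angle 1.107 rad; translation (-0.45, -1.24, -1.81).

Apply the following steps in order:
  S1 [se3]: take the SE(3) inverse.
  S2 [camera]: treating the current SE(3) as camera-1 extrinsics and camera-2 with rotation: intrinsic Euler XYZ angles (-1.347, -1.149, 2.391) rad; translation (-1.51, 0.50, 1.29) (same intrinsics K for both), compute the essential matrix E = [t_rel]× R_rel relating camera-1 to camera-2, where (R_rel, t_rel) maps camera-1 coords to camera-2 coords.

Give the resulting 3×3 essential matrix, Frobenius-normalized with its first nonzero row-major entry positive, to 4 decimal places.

after S1 (invert_se3): R=[0.4525 -0.2212 -0.8639; 0.3215 0.9441 -0.0733; 0.8318 -0.2446 0.4983], t=(-1.6344, 1.1827, 0.9728)
after S2 (essential): [0.1210 -0.4995 0.3665; -0.4676 0.2043 0.0073; 0.4774 0.1484 -0.3019]

matrix = [0.1210 -0.4995 0.3665; -0.4676 0.2043 0.0073; 0.4774 0.1484 -0.3019]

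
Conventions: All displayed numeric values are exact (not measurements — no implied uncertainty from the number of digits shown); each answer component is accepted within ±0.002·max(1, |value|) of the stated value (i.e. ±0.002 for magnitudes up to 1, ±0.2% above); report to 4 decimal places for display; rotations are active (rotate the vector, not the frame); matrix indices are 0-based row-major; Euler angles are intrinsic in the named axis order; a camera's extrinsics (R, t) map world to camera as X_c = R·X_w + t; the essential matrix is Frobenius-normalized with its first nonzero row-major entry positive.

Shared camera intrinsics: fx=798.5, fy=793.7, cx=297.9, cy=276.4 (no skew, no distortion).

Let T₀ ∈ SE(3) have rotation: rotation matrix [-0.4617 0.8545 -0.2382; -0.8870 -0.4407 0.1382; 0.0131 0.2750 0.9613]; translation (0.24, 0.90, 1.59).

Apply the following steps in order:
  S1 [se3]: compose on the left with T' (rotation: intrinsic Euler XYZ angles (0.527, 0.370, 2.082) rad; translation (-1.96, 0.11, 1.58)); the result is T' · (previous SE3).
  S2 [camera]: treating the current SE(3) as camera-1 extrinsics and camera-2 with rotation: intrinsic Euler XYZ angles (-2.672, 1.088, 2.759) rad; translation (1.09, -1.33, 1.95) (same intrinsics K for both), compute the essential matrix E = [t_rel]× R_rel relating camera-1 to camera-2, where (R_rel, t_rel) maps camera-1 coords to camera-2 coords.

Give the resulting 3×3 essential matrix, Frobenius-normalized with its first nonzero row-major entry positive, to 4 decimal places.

matrix = [0.6062 -0.0821 -0.0003; -0.3401 0.1175 -0.0050; -0.1294 -0.6905 0.0518]

after S1 (compose_se3): R=[0.9365 0.0681 0.3439; 0.2027 0.6954 -0.6895; -0.2861 0.7154 0.6375], t=(-2.2263, -0.9993, 3.0271)
after S2 (essential): [0.6062 -0.0821 -0.0003; -0.3401 0.1175 -0.0050; -0.1294 -0.6905 0.0518]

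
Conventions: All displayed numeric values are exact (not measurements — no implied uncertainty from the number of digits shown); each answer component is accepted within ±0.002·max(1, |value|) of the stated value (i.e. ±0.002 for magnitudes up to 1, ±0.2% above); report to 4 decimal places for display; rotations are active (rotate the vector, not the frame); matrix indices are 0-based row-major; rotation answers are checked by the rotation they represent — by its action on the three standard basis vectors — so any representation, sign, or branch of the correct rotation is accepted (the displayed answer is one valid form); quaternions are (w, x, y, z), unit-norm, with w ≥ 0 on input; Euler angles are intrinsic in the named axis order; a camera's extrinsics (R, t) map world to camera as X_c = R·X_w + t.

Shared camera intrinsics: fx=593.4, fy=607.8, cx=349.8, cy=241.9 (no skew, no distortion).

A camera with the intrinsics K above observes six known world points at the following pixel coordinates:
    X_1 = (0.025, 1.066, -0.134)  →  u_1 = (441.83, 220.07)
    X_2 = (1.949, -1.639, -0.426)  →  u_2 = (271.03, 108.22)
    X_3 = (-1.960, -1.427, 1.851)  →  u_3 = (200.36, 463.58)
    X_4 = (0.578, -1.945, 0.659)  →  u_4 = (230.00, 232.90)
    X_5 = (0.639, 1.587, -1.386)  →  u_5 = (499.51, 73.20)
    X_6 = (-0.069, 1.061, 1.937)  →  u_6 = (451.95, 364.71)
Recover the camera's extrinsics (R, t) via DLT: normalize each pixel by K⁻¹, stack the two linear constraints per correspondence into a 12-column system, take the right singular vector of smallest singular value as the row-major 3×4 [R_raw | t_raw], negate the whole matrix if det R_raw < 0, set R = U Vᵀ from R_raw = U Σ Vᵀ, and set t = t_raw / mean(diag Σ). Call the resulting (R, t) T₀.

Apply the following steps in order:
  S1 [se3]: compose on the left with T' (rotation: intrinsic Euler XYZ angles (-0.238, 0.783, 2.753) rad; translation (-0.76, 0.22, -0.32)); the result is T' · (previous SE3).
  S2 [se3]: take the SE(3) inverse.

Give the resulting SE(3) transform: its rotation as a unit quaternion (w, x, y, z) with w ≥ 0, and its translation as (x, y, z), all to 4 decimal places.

rotation (quat) = (0.8289, -0.2354, 0.0781, -0.5014), translation = (-4.4753, 1.5650, -3.2896)

source (pnp_recover): camera pose = R=[0.2959 0.9411 0.1634; -0.6199 0.0590 0.7824; 0.7267 -0.3328 0.6009], t=(-0.0500, -0.1600, 6.4697)
after S1 (compose_se3): R=[0.4850 -0.8680 0.1065; 0.7944 0.3864 -0.4687; 0.3656 0.3119 0.8769], t=(3.8795, 1.4088, 4.0328)
after S2 (invert_se3): R=[0.4850 0.7944 0.3656; -0.8680 0.3864 0.3119; 0.1065 -0.4687 0.8769], t=(-4.4753, 1.5650, -3.2896)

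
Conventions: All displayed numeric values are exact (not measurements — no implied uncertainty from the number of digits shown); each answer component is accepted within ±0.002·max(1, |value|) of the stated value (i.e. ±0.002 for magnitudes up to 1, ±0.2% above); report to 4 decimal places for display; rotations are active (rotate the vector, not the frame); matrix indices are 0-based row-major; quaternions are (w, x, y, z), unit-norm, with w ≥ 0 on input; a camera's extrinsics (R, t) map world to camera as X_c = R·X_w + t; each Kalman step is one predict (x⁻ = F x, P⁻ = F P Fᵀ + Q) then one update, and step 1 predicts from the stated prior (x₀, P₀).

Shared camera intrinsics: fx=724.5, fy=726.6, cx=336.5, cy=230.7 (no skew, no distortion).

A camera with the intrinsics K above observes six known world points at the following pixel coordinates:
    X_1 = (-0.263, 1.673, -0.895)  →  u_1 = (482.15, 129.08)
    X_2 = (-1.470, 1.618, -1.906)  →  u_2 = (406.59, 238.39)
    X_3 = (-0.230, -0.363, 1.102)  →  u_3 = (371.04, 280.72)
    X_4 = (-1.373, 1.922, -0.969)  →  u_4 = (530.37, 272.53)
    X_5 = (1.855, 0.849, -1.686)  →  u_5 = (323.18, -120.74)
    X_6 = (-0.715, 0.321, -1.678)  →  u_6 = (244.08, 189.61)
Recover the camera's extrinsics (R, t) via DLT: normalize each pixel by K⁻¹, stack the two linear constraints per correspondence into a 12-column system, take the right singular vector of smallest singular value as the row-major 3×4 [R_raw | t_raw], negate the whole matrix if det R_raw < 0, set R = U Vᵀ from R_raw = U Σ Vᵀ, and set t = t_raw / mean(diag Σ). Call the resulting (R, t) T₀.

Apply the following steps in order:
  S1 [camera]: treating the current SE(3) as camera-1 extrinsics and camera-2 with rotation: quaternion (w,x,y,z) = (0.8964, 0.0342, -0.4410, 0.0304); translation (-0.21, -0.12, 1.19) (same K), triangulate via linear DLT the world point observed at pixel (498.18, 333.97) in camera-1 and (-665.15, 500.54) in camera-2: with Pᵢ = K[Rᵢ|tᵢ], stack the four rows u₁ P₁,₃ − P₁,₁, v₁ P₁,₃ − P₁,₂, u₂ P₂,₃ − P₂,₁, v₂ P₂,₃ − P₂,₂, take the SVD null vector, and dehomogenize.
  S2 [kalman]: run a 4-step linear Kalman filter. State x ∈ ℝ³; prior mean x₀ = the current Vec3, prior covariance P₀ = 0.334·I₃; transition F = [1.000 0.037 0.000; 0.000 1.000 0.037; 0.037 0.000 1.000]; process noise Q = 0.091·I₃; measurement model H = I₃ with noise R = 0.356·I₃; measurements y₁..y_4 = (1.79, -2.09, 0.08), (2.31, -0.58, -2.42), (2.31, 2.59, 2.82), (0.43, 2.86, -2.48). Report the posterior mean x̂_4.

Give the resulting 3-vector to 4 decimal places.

result = (1.2309, 1.5430, -0.4459)

source (pnp_recover): camera pose = R=[0.0235 0.8385 0.5444; -0.8981 -0.2215 0.3798; 0.4391 -0.4979 0.7479], t=(0.0600, -0.2000, 6.4399)
after S1 (triangulate): (-0.8700, 0.8003, 1.4631)
after S2 (kf_track): (1.2309, 1.5430, -0.4459)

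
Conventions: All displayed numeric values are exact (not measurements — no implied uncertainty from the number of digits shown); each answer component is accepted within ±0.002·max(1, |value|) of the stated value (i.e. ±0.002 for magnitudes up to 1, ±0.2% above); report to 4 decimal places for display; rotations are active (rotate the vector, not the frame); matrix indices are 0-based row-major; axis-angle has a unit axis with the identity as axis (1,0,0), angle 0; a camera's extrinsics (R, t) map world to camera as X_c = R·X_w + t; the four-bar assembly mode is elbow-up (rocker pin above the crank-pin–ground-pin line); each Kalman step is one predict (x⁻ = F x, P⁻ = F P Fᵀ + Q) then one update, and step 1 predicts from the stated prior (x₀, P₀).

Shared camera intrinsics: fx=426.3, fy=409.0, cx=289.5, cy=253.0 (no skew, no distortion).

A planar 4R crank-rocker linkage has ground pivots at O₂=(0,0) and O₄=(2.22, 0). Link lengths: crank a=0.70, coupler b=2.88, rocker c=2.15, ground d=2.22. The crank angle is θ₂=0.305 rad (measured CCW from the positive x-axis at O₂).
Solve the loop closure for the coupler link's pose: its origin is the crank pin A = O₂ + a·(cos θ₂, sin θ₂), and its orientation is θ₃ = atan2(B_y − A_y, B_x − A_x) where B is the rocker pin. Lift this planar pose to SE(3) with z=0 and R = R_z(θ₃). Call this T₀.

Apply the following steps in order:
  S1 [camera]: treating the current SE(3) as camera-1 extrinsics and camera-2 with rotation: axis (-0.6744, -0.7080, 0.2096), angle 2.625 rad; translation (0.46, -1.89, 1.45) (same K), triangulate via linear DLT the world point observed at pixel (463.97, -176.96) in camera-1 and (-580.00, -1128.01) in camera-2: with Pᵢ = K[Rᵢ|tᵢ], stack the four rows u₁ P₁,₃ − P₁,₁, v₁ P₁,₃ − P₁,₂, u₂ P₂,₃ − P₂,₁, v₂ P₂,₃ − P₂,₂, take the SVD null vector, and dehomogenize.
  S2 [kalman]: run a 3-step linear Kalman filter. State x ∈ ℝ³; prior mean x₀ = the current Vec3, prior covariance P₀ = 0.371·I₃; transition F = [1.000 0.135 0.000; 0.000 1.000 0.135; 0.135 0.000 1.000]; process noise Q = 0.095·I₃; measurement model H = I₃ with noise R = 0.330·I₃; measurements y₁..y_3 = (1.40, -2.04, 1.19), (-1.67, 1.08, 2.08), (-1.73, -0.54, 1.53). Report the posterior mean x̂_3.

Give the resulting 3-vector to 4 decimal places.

source (fourbar_fk): coupler pose = R=[0.7713 -0.6365 0.0000; 0.6365 0.7713 0.0000; 0.0000 0.0000 1.0000], t=(0.6677, 0.2102, 0.0000)
after S1 (triangulate): (-1.2814, -1.6548, 1.7900)
after S2 (kf_track): (-1.2004, -0.3206, 1.5704)

result = (-1.2004, -0.3206, 1.5704)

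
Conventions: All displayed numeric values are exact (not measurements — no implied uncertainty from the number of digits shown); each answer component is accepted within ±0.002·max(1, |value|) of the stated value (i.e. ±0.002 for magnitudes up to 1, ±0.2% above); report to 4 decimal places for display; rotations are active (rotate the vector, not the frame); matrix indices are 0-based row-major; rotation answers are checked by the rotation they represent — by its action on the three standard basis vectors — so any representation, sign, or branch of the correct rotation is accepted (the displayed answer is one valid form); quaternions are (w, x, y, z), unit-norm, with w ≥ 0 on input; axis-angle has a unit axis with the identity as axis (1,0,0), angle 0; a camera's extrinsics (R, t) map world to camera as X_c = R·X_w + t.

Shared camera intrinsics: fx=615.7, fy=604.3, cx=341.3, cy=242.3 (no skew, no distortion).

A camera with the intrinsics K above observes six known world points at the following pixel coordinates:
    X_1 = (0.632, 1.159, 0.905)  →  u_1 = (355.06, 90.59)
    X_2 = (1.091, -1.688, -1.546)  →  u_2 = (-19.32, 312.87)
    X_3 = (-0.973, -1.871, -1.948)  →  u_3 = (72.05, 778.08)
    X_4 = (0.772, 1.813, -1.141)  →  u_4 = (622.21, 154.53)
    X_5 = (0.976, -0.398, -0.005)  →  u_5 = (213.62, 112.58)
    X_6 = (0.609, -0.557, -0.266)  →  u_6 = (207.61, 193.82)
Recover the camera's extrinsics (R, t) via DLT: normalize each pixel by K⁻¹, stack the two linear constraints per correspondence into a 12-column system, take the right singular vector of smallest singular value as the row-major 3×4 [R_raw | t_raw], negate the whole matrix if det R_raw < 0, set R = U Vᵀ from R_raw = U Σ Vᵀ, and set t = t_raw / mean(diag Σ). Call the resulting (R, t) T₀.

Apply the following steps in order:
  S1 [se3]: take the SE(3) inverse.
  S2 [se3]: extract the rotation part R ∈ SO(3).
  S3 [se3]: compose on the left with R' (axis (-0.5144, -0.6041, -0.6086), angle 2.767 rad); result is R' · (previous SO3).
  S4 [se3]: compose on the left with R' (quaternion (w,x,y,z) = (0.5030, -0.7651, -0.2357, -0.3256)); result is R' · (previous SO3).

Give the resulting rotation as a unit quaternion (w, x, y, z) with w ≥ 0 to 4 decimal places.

source (pnp_recover): camera pose = R=[0.0561 0.8522 -0.5202; -0.8444 -0.2375 -0.4802; -0.5328 0.4662 0.7063], t=(-0.4400, -0.0200, 4.1899)
after S1 (invert_se3): R=[0.0561 -0.8444 -0.5328; 0.8522 -0.2375 0.4662; -0.5202 -0.4802 0.7063], t=(2.2401, -1.5830, -3.1977)
after S2 (rot_of_se3): [0.0561 -0.8444 -0.5328; 0.8522 -0.2375 0.4662; -0.5202 -0.4802 0.7063]
after S3 (compose_so3): [0.4782 -0.0251 0.8779; -0.6386 -0.6961 0.3279; 0.6029 -0.7175 -0.3489]
after S4 (compose_so3): [0.0416 -0.6834 0.7288; 0.8170 -0.3967 -0.4186; 0.5752 0.6128 0.5419]

rotation (quat) = (0.5447, 0.4734, 0.0705, 0.6887)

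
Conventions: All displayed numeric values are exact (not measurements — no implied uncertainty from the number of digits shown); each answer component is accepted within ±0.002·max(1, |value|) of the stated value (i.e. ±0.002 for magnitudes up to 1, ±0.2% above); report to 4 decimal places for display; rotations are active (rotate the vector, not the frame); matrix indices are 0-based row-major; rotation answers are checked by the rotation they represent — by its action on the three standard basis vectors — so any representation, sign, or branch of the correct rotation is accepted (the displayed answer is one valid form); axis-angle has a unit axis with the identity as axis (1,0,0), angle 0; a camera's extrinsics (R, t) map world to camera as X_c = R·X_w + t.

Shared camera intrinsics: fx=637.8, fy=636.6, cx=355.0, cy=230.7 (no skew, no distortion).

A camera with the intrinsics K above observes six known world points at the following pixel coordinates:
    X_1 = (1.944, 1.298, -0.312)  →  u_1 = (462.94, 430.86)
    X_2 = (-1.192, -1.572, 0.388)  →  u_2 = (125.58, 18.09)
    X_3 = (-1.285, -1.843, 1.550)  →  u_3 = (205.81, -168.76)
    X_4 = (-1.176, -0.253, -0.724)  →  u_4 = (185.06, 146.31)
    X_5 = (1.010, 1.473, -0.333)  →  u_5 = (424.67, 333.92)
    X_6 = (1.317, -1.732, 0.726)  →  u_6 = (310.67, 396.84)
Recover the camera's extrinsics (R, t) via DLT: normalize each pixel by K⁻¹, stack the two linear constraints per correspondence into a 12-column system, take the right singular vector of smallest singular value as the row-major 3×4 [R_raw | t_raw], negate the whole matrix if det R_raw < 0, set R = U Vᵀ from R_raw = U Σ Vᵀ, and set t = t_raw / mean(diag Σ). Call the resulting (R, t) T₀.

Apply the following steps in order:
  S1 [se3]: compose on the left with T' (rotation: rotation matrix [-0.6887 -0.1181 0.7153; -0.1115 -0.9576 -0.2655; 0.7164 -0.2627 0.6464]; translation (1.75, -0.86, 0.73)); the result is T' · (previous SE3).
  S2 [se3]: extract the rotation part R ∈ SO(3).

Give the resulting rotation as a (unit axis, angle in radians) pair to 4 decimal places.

rotation (axis_angle) = ((0.3236, -0.5205, -0.7901), 2.4332)

source (pnp_recover): camera pose = R=[0.4068 0.5508 0.7288; 0.8733 -0.0004 -0.4872; -0.2681 0.8346 -0.4812], t=(-0.3100, -0.0500, 5.0101)
after S1 (compose_se3): R=[-0.5751 0.2177 -0.7886; -0.8105 -0.2827 0.5130; -0.1112 0.9342 0.3390], t=(5.5533, -2.1078, 3.7595)
after S2 (rot_of_se3): [-0.5751 0.2177 -0.7886; -0.8105 -0.2827 0.5130; -0.1112 0.9342 0.3390]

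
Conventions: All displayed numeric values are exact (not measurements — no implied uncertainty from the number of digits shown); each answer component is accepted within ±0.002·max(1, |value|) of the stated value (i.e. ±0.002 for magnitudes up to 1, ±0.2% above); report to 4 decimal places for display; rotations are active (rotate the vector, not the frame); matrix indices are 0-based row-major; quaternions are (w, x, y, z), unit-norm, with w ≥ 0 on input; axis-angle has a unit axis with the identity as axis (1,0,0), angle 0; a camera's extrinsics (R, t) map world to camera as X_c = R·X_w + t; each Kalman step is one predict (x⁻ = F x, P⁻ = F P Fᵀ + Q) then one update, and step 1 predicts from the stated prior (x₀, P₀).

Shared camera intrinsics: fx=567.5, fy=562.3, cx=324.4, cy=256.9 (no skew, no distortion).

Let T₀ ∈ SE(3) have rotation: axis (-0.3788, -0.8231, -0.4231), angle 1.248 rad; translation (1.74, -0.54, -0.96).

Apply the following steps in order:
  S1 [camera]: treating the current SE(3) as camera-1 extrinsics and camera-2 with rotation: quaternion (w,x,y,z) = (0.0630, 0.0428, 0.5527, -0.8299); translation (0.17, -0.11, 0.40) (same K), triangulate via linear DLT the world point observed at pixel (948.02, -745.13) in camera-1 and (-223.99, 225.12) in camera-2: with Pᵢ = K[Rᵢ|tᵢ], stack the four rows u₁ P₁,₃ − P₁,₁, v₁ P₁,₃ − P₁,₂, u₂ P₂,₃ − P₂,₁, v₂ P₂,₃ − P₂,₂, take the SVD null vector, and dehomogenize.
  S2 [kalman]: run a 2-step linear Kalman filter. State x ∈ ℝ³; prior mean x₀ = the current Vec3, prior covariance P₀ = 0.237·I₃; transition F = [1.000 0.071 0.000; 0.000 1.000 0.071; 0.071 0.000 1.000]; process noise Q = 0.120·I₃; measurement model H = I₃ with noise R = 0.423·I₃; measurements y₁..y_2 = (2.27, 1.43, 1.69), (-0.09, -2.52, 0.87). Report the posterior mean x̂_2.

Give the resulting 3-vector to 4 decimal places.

result = (1.0337, -1.1612, 1.0627)

after S1 (triangulate): (1.7148, -1.6016, 0.5480)
after S2 (kf_track): (1.0337, -1.1612, 1.0627)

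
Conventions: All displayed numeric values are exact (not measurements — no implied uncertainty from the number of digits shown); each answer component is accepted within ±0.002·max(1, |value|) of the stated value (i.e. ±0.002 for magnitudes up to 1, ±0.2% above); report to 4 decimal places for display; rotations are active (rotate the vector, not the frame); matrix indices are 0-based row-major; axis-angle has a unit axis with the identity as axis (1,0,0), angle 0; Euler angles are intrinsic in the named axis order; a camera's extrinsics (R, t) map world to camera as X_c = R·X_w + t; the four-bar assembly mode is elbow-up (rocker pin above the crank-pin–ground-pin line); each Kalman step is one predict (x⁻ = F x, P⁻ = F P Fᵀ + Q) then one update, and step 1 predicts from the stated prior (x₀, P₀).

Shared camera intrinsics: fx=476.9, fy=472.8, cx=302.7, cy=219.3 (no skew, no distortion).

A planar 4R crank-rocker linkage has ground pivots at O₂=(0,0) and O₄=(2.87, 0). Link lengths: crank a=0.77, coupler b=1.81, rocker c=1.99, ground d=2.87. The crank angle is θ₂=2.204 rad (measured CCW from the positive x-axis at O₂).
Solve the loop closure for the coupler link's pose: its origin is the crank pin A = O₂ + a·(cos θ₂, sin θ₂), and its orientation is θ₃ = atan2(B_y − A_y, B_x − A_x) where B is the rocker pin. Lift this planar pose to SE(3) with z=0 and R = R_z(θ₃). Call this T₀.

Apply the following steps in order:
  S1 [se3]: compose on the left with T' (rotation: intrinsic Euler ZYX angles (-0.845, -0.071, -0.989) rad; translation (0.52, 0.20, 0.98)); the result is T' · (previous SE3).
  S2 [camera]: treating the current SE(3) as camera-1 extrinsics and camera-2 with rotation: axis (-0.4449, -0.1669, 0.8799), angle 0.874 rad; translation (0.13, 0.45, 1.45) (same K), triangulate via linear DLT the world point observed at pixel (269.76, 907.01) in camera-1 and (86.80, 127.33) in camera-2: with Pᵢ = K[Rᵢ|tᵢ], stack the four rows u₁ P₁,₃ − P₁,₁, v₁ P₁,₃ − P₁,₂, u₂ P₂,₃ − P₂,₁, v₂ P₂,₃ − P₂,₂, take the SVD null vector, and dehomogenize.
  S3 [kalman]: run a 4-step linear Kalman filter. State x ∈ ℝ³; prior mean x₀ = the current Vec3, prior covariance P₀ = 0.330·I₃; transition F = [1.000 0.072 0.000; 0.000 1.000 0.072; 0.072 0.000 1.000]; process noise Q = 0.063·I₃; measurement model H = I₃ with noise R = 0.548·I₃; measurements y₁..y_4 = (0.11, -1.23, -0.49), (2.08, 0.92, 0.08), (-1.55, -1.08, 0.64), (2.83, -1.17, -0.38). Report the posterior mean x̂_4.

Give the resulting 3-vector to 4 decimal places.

result = (0.4973, -0.5268, 0.1838)

source (fourbar_fk): coupler pose = R=[0.9514 -0.3081 0.0000; 0.3081 0.9514 0.0000; 0.0000 0.0000 1.0000], t=(-0.4556, 0.6207, 0.0000)
after S1 (compose_se3): R=[0.7686 0.2245 0.5990; -0.6111 0.5347 0.5837; -0.1892 -0.8147 0.5481], t=(0.4979, 0.7388, 0.4304)
after S2 (triangulate): (-1.6380, -0.2392, 1.1779)
after S3 (kf_track): (0.4973, -0.5268, 0.1838)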